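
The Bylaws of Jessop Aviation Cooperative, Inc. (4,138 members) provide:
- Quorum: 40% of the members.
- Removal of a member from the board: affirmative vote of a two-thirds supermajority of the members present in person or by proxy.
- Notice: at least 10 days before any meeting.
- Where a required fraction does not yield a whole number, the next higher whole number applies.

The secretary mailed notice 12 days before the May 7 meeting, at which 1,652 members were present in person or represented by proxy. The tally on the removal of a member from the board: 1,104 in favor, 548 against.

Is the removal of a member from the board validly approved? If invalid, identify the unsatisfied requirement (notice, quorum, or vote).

Invalid — quorum requirement not satisfied.

Notice: 12 days given; 10 required. Satisfied.
Quorum: 40% of 4,138 = 1,655.20, rounded up to 1,656; 1,652 present. Not satisfied.
Vote: requires two-thirds of those present (1,652); 2/3 of 1652 = 1101.33, rounded up to 1102, so 1,102 needed; 1,104 in favor. Satisfied.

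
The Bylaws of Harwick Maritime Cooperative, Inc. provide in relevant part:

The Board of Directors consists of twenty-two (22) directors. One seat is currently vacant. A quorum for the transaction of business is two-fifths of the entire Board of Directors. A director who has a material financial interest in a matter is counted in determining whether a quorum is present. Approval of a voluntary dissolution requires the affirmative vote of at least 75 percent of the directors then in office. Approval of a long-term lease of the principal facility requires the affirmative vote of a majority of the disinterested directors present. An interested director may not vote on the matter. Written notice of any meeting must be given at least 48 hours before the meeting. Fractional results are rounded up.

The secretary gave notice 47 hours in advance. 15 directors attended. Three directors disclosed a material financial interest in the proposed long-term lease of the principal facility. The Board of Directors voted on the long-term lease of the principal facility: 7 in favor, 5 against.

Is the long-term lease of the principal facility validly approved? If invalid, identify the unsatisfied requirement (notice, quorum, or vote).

Invalid — notice requirement not satisfied.

Notice: 47 hours given; 48 required (47 < 48). Not satisfied.
Quorum: 15 present (interested directors count toward quorum); quorum is 9. Satisfied.
Vote: the long-term lease of the principal facility requires a majority of the disinterested directors present (15 − 3 = 12). A majority of 12 is 7, so 7 affirmative votes are needed; 7 voted in favor. Satisfied.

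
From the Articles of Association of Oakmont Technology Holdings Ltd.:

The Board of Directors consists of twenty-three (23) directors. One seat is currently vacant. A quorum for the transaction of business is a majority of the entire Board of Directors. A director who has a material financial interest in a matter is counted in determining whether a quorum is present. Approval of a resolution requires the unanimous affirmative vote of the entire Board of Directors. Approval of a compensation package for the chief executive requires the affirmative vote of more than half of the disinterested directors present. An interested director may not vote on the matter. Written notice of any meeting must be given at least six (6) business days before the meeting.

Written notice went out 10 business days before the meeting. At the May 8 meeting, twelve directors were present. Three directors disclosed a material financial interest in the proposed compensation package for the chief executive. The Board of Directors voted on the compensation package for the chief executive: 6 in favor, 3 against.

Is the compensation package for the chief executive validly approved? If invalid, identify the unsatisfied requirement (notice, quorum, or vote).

Notice: 10 business days given; 6 required (10 ≥ 6). Satisfied.
Quorum: 12 present (interested directors count toward quorum); quorum is 12. Satisfied.
Vote: the compensation package for the chief executive requires a majority of the disinterested directors present (12 − 3 = 9). A majority of 9 is 5, so 5 affirmative votes are needed; 6 voted in favor. Satisfied.

Valid — all requirements satisfied.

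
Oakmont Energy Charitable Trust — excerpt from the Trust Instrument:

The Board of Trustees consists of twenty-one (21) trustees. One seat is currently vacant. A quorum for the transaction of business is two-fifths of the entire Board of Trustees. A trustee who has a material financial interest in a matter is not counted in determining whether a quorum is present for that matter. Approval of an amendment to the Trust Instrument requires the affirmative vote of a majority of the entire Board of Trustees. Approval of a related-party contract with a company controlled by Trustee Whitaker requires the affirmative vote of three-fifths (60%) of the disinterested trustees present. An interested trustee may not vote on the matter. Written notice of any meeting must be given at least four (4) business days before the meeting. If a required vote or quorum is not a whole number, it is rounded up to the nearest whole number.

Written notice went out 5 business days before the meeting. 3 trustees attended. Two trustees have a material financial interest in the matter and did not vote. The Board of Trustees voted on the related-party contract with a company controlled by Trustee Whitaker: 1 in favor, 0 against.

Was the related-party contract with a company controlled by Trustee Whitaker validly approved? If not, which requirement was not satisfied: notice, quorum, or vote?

Invalid — quorum requirement not satisfied.

Notice: 5 business days given; 4 required (5 ≥ 4). Satisfied.
Quorum: 3 present, but the 2 interested trustees do not count, leaving 1. Quorum is 9. Not satisfied.
Vote: the related-party contract with a company controlled by Trustee Whitaker requires three-fifths of the disinterested trustees present (3 − 2 = 1). 3/5 of 1 = 0.60, rounded up to 1, so 1 affirmative vote is needed; 1 voted in favor. Satisfied. (Moot — without a quorum no business can be validly transacted.)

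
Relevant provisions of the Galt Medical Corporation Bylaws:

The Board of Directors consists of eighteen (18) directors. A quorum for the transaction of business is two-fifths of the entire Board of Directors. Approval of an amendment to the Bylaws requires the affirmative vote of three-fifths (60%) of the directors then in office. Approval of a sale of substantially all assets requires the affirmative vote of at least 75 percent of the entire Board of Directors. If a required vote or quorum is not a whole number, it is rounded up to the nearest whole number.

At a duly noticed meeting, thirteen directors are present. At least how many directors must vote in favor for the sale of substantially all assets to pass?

The sale of substantially all assets requires three-fourths of the entire Board of Directors (18).
3/4 of 18 = 13.50, rounded up to 14.
(Only 13 can vote, so the sale of substantially all assets cannot pass at this meeting, but the required vote is still 14.)

14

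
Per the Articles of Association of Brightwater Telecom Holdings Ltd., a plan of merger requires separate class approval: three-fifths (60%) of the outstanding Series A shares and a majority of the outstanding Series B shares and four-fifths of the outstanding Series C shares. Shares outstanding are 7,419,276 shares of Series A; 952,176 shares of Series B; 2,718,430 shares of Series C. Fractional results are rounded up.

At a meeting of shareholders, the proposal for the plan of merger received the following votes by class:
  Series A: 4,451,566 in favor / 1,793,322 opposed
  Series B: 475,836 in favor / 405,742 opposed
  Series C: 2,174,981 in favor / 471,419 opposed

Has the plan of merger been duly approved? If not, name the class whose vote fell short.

Not approved — the Series B shares did not give the required vote.

Series A: 3/5 of 7419276 = 4451565.60, rounded up to 4451566; 4,451,566 required, 4,451,566 in favor — approved.
Series B: a majority of 952176 is 476089; 476,089 required, 475,836 in favor — not approved.
Series C: 4/5 of 2718430 = 2174744; 2,174,744 required, 2,174,981 in favor — approved.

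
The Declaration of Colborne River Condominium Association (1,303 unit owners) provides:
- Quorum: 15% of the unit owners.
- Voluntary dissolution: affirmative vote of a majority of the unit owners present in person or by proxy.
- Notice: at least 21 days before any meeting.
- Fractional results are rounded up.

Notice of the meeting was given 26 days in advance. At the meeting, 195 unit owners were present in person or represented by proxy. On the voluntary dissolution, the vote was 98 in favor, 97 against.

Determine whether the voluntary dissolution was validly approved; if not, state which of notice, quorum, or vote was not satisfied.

Invalid — quorum requirement not satisfied.

Notice: 26 days given; 21 required. Satisfied.
Quorum: 15% of 1,303 = 195.45, rounded up to 196; 195 present. Not satisfied.
Vote: requires a majority of those present (195); a majority of 195 is 98, so 98 needed; 98 in favor. Satisfied.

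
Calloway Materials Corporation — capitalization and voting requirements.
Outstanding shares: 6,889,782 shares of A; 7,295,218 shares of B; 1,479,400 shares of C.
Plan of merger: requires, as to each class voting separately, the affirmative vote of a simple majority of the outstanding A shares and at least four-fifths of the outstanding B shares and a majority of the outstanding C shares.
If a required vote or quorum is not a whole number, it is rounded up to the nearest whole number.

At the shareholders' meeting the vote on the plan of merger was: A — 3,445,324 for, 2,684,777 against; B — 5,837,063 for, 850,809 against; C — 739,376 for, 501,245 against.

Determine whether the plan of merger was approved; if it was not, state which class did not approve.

Not approved — the C shares did not give the required vote.

A: a majority of 6889782 is 3444892; 3,444,892 required, 3,445,324 in favor — approved.
B: 4/5 of 7295218 = 5836174.40, rounded up to 5836175; 5,836,175 required, 5,837,063 in favor — approved.
C: a majority of 1479400 is 739701; 739,701 required, 739,376 in favor — not approved.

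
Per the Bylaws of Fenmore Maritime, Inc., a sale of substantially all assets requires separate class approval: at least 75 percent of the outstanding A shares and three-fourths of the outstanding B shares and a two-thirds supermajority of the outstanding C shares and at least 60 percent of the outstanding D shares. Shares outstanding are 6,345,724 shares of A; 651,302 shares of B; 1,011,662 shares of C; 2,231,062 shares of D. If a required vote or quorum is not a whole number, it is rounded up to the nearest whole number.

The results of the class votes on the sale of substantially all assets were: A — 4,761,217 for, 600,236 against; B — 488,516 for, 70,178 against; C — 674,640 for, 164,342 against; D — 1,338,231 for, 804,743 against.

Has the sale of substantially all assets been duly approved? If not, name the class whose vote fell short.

Not approved — the D shares did not give the required vote.

A: 3/4 of 6345724 = 4759293; 4,759,293 required, 4,761,217 in favor — approved.
B: 3/4 of 651302 = 488476.50, rounded up to 488477; 488,477 required, 488,516 in favor — approved.
C: 2/3 of 1011662 = 674441.33, rounded up to 674442; 674,442 required, 674,640 in favor — approved.
D: 3/5 of 2231062 = 1338637.20, rounded up to 1338638; 1,338,638 required, 1,338,231 in favor — not approved.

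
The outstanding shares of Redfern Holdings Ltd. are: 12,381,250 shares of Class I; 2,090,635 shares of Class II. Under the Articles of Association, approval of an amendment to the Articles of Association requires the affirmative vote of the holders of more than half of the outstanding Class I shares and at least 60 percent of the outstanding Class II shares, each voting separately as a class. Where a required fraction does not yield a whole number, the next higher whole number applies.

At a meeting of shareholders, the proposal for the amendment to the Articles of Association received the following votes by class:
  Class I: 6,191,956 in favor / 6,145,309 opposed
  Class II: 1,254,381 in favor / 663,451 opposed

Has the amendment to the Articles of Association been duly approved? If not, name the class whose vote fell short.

Approved — every class gave the required vote.

Class I: a majority of 12381250 is 6190626; 6,190,626 required, 6,191,956 in favor — approved.
Class II: 3/5 of 2090635 = 1254381; 1,254,381 required, 1,254,381 in favor — approved.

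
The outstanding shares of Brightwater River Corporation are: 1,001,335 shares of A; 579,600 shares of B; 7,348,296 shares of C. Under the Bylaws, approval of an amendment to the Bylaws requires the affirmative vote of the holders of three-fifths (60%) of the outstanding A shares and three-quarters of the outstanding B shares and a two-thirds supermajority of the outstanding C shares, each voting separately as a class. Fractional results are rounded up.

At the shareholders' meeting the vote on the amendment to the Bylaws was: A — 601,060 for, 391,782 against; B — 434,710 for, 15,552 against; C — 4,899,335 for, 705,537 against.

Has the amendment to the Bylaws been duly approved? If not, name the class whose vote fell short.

Approved — every class gave the required vote.

A: 3/5 of 1001335 = 600801; 600,801 required, 601,060 in favor — approved.
B: 3/4 of 579600 = 434700; 434,700 required, 434,710 in favor — approved.
C: 2/3 of 7348296 = 4898864; 4,898,864 required, 4,899,335 in favor — approved.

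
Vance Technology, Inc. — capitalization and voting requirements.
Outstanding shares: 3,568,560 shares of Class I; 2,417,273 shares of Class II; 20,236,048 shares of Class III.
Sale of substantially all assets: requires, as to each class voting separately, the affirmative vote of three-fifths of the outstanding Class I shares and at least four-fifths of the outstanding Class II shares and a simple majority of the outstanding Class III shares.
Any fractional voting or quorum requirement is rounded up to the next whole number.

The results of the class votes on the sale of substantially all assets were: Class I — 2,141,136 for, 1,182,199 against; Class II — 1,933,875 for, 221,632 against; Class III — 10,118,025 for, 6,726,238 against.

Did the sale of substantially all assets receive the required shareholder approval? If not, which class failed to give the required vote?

Approved — every class gave the required vote.

Class I: 3/5 of 3568560 = 2141136; 2,141,136 required, 2,141,136 in favor — approved.
Class II: 4/5 of 2417273 = 1933818.40, rounded up to 1933819; 1,933,819 required, 1,933,875 in favor — approved.
Class III: a majority of 20236048 is 10118025; 10,118,025 required, 10,118,025 in favor — approved.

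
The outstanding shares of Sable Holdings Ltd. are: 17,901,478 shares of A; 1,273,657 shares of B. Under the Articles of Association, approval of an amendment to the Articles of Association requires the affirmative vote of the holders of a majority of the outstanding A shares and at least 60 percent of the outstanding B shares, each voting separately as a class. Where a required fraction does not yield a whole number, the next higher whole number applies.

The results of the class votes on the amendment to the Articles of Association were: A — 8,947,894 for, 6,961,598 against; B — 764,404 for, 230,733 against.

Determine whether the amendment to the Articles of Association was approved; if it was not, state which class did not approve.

Not approved — the A shares did not give the required vote.

A: a majority of 17901478 is 8950740; 8,950,740 required, 8,947,894 in favor — not approved.
B: 3/5 of 1273657 = 764194.20, rounded up to 764195; 764,195 required, 764,404 in favor — approved.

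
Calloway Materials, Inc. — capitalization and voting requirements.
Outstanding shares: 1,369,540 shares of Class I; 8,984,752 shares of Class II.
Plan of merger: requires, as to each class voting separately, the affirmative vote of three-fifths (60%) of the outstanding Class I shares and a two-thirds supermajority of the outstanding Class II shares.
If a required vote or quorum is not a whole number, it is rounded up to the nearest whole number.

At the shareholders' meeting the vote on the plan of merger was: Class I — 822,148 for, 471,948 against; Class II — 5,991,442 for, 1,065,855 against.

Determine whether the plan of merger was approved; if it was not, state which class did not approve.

Approved — every class gave the required vote.

Class I: 3/5 of 1369540 = 821724; 821,724 required, 822,148 in favor — approved.
Class II: 2/3 of 8984752 = 5989834.67, rounded up to 5989835; 5,989,835 required, 5,991,442 in favor — approved.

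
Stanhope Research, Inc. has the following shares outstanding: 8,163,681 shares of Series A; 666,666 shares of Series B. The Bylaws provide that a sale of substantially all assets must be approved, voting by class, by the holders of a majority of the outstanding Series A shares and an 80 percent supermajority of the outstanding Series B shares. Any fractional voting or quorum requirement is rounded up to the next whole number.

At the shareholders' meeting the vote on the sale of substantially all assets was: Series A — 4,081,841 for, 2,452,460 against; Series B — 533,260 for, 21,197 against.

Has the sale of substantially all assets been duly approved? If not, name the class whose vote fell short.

Not approved — the Series B shares did not give the required vote.

Series A: a majority of 8163681 is 4081841; 4,081,841 required, 4,081,841 in favor — approved.
Series B: 4/5 of 666666 = 533332.80, rounded up to 533333; 533,333 required, 533,260 in favor — not approved.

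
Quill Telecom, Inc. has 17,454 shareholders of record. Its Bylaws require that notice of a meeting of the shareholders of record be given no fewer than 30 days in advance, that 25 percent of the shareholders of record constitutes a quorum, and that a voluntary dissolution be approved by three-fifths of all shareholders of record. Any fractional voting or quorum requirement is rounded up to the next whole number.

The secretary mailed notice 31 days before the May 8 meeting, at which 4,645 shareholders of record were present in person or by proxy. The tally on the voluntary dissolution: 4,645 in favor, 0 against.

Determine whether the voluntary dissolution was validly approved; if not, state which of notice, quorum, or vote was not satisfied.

Invalid — vote requirement not satisfied.

Notice: 31 days given; 30 required. Satisfied.
Quorum: 25% of 17,454 = 4,363.50, rounded up to 4,364; 4,645 present. Satisfied.
Vote: requires three-fifths of all shareholders of record (17,454); 3/5 of 17454 = 10472.40, rounded up to 10473, so 10,473 needed; 4,645 in favor. Not satisfied.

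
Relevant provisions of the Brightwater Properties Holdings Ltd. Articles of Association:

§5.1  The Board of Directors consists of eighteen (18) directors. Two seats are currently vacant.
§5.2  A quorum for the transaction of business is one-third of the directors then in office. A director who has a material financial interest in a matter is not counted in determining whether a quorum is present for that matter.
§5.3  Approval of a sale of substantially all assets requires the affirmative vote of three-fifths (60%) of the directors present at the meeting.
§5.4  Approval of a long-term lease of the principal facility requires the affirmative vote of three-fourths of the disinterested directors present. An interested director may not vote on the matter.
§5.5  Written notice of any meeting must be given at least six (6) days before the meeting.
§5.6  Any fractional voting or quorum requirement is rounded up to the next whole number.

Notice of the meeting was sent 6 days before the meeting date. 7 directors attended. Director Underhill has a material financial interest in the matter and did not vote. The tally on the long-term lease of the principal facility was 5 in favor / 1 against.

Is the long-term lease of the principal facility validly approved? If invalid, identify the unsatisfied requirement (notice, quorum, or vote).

Notice: 6 days given; 6 required (6 ≥ 6). Satisfied.
Quorum: 7 present, but the 1 interested director does not count, leaving 6. Quorum is 6. Satisfied.
Vote: the long-term lease of the principal facility requires three-fourths of the disinterested directors present (7 − 1 = 6). 3/4 of 6 = 4.50, rounded up to 5, so 5 affirmative votes are needed; 5 voted in favor. Satisfied.

Valid — all requirements satisfied.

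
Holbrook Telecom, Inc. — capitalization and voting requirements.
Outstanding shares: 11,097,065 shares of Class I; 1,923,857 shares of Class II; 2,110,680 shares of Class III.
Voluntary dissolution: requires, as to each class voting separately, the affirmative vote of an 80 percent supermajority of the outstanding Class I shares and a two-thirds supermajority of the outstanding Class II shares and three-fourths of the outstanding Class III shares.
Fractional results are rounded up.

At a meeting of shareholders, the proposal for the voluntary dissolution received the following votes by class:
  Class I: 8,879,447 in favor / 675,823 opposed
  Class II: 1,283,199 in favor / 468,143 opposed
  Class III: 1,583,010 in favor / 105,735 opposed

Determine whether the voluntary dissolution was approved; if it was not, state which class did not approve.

Approved — every class gave the required vote.

Class I: 4/5 of 11097065 = 8877652; 8,877,652 required, 8,879,447 in favor — approved.
Class II: 2/3 of 1923857 = 1282571.33, rounded up to 1282572; 1,282,572 required, 1,283,199 in favor — approved.
Class III: 3/4 of 2110680 = 1583010; 1,583,010 required, 1,583,010 in favor — approved.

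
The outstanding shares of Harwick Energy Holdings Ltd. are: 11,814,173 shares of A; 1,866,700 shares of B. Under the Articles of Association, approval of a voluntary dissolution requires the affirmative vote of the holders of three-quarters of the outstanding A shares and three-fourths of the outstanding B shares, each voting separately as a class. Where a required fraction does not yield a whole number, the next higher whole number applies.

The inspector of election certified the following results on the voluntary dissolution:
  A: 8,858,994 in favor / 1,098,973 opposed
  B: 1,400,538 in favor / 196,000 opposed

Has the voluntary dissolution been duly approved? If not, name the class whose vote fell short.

A: 3/4 of 11814173 = 8860629.75, rounded up to 8860630; 8,860,630 required, 8,858,994 in favor — not approved.
B: 3/4 of 1866700 = 1400025; 1,400,025 required, 1,400,538 in favor — approved.

Not approved — the A shares did not give the required vote.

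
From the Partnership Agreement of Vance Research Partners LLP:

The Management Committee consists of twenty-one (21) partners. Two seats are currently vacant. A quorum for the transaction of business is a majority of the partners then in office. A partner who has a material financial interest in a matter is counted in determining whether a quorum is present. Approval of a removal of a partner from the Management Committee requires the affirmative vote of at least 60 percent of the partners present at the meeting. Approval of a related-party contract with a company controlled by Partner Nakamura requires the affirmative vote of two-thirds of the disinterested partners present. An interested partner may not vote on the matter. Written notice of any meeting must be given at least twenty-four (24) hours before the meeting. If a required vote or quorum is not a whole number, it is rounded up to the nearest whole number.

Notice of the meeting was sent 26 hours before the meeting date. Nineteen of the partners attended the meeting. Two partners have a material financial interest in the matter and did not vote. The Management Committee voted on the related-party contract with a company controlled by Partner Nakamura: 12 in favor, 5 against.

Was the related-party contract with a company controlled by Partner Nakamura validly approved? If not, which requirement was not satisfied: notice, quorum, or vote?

Notice: 26 hours given; 24 required (26 ≥ 24). Satisfied.
Quorum: 19 present (interested partners count toward quorum); quorum is 10. Satisfied.
Vote: the related-party contract with a company controlled by Partner Nakamura requires two-thirds of the disinterested partners present (19 − 2 = 17). 2/3 of 17 = 11.33, rounded up to 12, so 12 affirmative votes are needed; 12 voted in favor. Satisfied.

Valid — all requirements satisfied.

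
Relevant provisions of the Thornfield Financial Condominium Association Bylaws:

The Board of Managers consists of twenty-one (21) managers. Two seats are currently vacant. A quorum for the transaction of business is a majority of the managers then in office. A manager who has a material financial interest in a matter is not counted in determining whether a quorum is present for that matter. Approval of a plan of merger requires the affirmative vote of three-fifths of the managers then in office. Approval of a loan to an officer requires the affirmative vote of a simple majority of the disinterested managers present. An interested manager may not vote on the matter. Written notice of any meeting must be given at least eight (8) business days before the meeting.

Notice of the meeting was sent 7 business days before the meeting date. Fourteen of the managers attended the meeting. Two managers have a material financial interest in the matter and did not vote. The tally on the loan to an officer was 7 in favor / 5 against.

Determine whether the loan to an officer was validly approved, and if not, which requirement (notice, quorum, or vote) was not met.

Notice: 7 business days given; 8 required (7 < 8). Not satisfied.
Quorum: 14 present, but the 2 interested managers do not count, leaving 12. Quorum is 10. Satisfied.
Vote: the loan to an officer requires a majority of the disinterested managers present (14 − 2 = 12). A majority of 12 is 7, so 7 affirmative votes are needed; 7 voted in favor. Satisfied.

Invalid — notice requirement not satisfied.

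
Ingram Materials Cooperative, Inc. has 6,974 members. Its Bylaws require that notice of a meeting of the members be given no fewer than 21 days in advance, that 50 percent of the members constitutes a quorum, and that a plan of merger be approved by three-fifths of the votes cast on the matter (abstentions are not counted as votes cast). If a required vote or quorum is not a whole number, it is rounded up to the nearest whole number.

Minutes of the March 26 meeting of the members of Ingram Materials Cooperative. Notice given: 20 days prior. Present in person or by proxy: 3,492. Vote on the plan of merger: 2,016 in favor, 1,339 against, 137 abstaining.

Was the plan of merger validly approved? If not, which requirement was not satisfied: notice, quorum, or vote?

Notice: 20 days given; 21 required. Not satisfied.
Quorum: 50% of 6,974 = 3,487; 3,492 present. Satisfied.
Vote: requires three-fifths of the votes cast (3,492 − 137 abstaining = 3,355); 3/5 of 3355 = 2013, so 2,013 needed; 2,016 in favor. Satisfied.

Invalid — notice requirement not satisfied.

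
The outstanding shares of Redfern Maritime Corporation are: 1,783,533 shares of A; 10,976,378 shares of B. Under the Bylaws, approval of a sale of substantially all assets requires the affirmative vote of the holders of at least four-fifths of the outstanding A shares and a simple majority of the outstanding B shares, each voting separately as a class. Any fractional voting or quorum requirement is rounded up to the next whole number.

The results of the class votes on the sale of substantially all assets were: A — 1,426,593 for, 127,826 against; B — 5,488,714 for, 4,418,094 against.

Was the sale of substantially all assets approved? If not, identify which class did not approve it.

Not approved — the A shares did not give the required vote.

A: 4/5 of 1783533 = 1426826.40, rounded up to 1426827; 1,426,827 required, 1,426,593 in favor — not approved.
B: a majority of 10976378 is 5488190; 5,488,190 required, 5,488,714 in favor — approved.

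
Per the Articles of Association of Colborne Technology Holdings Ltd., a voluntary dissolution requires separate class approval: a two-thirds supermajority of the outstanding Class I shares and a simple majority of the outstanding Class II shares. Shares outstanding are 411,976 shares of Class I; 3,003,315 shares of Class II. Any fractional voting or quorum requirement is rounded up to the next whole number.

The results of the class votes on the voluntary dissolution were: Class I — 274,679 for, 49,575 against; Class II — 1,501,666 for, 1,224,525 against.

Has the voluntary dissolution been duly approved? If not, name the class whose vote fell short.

Approved — every class gave the required vote.

Class I: 2/3 of 411976 = 274650.67, rounded up to 274651; 274,651 required, 274,679 in favor — approved.
Class II: a majority of 3003315 is 1501658; 1,501,658 required, 1,501,666 in favor — approved.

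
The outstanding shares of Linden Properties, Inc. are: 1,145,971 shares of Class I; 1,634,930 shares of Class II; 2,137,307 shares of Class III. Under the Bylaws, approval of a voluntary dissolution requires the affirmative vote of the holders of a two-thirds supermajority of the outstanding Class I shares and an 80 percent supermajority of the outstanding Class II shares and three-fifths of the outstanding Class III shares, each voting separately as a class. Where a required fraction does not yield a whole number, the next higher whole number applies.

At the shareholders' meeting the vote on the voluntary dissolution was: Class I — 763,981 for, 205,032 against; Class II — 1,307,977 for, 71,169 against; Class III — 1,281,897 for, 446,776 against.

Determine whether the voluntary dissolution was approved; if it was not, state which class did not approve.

Class I: 2/3 of 1145971 = 763980.67, rounded up to 763981; 763,981 required, 763,981 in favor — approved.
Class II: 4/5 of 1634930 = 1307944; 1,307,944 required, 1,307,977 in favor — approved.
Class III: 3/5 of 2137307 = 1282384.20, rounded up to 1282385; 1,282,385 required, 1,281,897 in favor — not approved.

Not approved — the Class III shares did not give the required vote.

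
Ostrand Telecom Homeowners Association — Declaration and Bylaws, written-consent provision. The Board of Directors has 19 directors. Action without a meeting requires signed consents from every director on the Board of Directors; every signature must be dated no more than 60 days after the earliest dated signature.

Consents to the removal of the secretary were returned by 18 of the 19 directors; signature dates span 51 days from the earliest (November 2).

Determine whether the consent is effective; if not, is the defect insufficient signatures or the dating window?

Not effective — insufficient signatures.

Signatures required: every one of 19 — unanimous means all 19, so 19 needed; 18 signed. Insufficient.
Dating window: the latest signature is 51 days after the earliest; the limit is 60 days. Within the window.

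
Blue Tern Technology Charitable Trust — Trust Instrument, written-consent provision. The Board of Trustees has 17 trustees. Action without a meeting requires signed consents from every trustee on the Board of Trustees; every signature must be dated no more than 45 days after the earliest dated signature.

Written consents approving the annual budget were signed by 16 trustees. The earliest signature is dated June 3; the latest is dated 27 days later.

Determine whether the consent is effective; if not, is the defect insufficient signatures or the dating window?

Not effective — insufficient signatures.

Signatures required: the unanimous vote of 17 — unanimous means all 17, so 17 needed; 16 signed. Insufficient.
Dating window: the latest signature is 27 days after the earliest; the limit is 45 days. Within the window.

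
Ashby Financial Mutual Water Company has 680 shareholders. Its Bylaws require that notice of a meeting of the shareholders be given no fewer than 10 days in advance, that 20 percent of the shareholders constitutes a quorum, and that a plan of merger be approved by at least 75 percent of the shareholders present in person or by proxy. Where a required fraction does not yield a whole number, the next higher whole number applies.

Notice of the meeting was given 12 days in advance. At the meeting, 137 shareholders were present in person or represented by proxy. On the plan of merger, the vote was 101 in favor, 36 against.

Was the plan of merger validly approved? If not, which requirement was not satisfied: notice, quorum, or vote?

Notice: 12 days given; 10 required. Satisfied.
Quorum: 20% of 680 = 136; 137 present. Satisfied.
Vote: requires three-fourths of those present (137); 3/4 of 137 = 102.75, rounded up to 103, so 103 needed; 101 in favor. Not satisfied.

Invalid — vote requirement not satisfied.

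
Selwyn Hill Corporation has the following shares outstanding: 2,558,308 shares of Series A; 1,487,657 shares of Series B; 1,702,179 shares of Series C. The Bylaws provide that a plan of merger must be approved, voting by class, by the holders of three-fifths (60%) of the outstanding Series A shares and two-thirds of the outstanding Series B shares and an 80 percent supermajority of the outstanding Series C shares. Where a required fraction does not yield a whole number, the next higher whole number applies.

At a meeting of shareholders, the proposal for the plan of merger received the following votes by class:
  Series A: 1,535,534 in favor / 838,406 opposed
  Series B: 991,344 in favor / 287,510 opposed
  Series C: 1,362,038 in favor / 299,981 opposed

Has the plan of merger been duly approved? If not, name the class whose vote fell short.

Not approved — the Series B shares did not give the required vote.

Series A: 3/5 of 2558308 = 1534984.80, rounded up to 1534985; 1,534,985 required, 1,535,534 in favor — approved.
Series B: 2/3 of 1487657 = 991771.33, rounded up to 991772; 991,772 required, 991,344 in favor — not approved.
Series C: 4/5 of 1702179 = 1361743.20, rounded up to 1361744; 1,361,744 required, 1,362,038 in favor — approved.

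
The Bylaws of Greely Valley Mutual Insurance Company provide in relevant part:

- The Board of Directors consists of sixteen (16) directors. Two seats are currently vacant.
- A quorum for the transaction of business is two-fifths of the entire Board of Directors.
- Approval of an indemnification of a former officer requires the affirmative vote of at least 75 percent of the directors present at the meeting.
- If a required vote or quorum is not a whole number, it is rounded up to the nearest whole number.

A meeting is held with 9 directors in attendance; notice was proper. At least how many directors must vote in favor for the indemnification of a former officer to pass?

7

The indemnification of a former officer requires three-fourths of the directors present (9).
3/4 of 9 = 6.75, rounded up to 7.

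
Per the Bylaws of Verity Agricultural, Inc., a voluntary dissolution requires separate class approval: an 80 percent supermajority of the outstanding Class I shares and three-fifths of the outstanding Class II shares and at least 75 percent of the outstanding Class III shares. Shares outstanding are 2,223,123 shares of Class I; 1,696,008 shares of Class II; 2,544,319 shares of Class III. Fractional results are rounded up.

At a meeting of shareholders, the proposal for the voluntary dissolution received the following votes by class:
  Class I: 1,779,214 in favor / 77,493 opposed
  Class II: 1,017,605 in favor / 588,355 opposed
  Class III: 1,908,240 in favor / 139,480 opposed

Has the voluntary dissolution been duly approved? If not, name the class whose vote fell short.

Approved — every class gave the required vote.

Class I: 4/5 of 2223123 = 1778498.40, rounded up to 1778499; 1,778,499 required, 1,779,214 in favor — approved.
Class II: 3/5 of 1696008 = 1017604.80, rounded up to 1017605; 1,017,605 required, 1,017,605 in favor — approved.
Class III: 3/4 of 2544319 = 1908239.25, rounded up to 1908240; 1,908,240 required, 1,908,240 in favor — approved.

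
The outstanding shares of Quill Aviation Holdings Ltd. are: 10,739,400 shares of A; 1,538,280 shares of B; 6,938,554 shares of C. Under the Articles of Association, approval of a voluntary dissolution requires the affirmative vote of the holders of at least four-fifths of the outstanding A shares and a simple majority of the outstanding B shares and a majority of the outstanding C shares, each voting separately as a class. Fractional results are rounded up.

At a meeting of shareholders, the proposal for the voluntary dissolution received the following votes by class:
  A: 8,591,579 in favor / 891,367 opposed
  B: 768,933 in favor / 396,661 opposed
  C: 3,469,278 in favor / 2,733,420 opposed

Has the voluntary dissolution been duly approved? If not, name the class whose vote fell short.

Not approved — the B shares did not give the required vote.

A: 4/5 of 10739400 = 8591520; 8,591,520 required, 8,591,579 in favor — approved.
B: a majority of 1538280 is 769141; 769,141 required, 768,933 in favor — not approved.
C: a majority of 6938554 is 3469278; 3,469,278 required, 3,469,278 in favor — approved.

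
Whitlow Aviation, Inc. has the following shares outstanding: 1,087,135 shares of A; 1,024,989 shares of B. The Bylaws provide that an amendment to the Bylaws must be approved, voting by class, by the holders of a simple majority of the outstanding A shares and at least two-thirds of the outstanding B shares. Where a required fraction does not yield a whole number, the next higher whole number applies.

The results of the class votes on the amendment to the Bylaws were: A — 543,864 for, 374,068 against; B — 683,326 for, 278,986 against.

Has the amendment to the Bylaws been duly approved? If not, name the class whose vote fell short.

A: a majority of 1087135 is 543568; 543,568 required, 543,864 in favor — approved.
B: 2/3 of 1024989 = 683326; 683,326 required, 683,326 in favor — approved.

Approved — every class gave the required vote.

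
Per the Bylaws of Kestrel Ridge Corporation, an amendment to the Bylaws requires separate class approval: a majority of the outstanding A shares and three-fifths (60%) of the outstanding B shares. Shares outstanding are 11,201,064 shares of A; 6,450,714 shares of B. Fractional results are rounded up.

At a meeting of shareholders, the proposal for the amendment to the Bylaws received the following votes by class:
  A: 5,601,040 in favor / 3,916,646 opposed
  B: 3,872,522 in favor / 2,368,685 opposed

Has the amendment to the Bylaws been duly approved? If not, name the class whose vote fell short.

A: a majority of 11201064 is 5600533; 5,600,533 required, 5,601,040 in favor — approved.
B: 3/5 of 6450714 = 3870428.40, rounded up to 3870429; 3,870,429 required, 3,872,522 in favor — approved.

Approved — every class gave the required vote.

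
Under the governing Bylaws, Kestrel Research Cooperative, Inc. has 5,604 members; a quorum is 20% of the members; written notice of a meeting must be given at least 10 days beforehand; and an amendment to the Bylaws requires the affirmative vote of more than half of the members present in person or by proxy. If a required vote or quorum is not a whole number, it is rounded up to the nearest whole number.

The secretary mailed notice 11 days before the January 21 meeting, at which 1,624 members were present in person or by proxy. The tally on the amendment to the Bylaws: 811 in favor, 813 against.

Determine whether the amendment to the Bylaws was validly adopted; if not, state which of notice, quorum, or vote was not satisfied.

Notice: 11 days given; 10 required. Satisfied.
Quorum: 20% of 5,604 = 1,120.80, rounded up to 1,121; 1,624 present. Satisfied.
Vote: requires a majority of those present (1,624); a majority of 1624 is 813, so 813 needed; 811 in favor. Not satisfied.

Invalid — vote requirement not satisfied.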